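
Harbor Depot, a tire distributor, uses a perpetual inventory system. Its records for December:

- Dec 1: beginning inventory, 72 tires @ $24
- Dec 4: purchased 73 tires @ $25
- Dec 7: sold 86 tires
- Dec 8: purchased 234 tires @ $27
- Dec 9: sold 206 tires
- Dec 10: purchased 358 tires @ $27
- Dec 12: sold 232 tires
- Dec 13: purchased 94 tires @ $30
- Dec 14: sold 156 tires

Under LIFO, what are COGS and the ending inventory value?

COGS = $18,457; ending inventory = $3,900

Dec 7, 86 sold [LIFO — newest first]: 73 @ $25 + 13 @ $24 = $2,137
Dec 9, 206 sold [LIFO — newest first]: 206 @ $27 = $5,562
Dec 12, 232 sold [LIFO — newest first]: 232 @ $27 = $6,264
Dec 14, 156 sold [LIFO — newest first]: 94 @ $30 + 62 @ $27 = $4,494
Total COGS = $2,137 + $5,562 + $6,264 + $4,494 = $18,457
Ending inventory: 59 @ $24 + 28 @ $27 + 64 @ $27 = $3,900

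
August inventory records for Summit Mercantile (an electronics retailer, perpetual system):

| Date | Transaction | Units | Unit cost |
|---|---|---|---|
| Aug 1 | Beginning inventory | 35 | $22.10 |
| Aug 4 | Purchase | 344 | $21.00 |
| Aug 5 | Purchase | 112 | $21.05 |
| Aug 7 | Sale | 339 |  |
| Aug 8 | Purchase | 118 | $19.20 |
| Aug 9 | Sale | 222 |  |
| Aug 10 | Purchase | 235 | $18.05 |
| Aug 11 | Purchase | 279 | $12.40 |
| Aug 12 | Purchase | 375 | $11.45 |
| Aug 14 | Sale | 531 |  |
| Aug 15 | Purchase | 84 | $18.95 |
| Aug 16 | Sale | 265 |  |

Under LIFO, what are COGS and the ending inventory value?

Aug 7, 339 sold [LIFO — newest first]: 112 @ $21.05 + 227 @ $21.00 = $7,124.60
Aug 9, 222 sold [LIFO — newest first]: 118 @ $19.20 + 104 @ $21.00 = $4,449.60
Aug 14, 531 sold [LIFO — newest first]: 375 @ $11.45 + 156 @ $12.40 = $6,228.15
Aug 16, 265 sold [LIFO — newest first]: 84 @ $18.95 + 123 @ $12.40 + 58 @ $18.05 = $4,163.90
Total COGS = $7,124.60 + $4,449.60 + $6,228.15 + $4,163.90 = $21,966.25
Ending inventory: 35 @ $22.10 + 13 @ $21.00 + 177 @ $18.05 = $4,241.35
Check: goods available $26,207.60 = COGS $21,966.25 + ending $4,241.35

COGS = $21,966.25; ending inventory = $4,241.35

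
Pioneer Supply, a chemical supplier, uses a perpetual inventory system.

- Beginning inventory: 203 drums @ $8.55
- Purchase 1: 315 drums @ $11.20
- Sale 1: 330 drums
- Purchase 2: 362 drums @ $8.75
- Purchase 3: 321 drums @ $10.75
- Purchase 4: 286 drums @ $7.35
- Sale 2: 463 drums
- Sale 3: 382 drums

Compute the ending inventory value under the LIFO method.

Ending inventory = $2,692.40

Sale 1 (330) [LIFO — newest first]: 315 @ $11.20 + 15 @ $8.55 = $3,656.25
Sale 2 (463) [LIFO — newest first]: 286 @ $7.35 + 177 @ $10.75 = $4,004.85
Sale 3 (382) [LIFO — newest first]: 144 @ $10.75 + 238 @ $8.75 = $3,630.50
Total COGS = $3,656.25 + $4,004.85 + $3,630.50 = $11,291.60
Ending inventory: 188 @ $8.55 + 124 @ $8.75 = $2,692.40
Check: goods available $13,984.00 = COGS $11,291.60 + ending $2,692.40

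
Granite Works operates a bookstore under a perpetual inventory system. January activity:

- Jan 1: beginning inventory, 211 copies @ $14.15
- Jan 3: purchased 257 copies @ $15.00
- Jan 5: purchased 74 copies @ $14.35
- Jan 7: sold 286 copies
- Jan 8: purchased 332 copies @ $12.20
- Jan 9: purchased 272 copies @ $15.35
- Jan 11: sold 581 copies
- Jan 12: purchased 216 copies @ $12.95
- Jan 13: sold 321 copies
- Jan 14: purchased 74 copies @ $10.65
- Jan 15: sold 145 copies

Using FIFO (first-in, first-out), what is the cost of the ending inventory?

Ending inventory = $1,163.65

Jan 7, 286 sold [FIFO — oldest first]: 211 @ $14.15 + 75 @ $15.00 = $4,110.65
Jan 11, 581 sold [FIFO — oldest first]: 182 @ $15.00 + 74 @ $14.35 + 325 @ $12.20 = $7,756.90
Jan 13, 321 sold [FIFO — oldest first]: 7 @ $12.20 + 272 @ $15.35 + 42 @ $12.95 = $4,804.50
Jan 15, 145 sold [FIFO — oldest first]: 145 @ $12.95 = $1,877.75
Total COGS = $4,110.65 + $7,756.90 + $4,804.50 + $1,877.75 = $18,549.80
Ending inventory: 29 @ $12.95 + 74 @ $10.65 = $1,163.65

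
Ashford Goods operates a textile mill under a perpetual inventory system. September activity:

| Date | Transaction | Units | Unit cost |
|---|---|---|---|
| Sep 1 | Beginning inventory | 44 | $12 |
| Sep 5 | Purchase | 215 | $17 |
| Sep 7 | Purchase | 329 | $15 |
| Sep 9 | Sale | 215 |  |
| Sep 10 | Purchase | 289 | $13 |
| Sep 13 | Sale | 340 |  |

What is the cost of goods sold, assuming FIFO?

Sep 9, 215 sold [FIFO — oldest first]: 44 @ $12 + 171 @ $17 = $3,435
Sep 13, 340 sold [FIFO — oldest first]: 44 @ $17 + 296 @ $15 = $5,188
Total COGS = $3,435 + $5,188 = $8,623
Ending inventory: 33 @ $15 + 289 @ $13 = $4,252
Check: goods available $12,875 = COGS $8,623 + ending $4,252

COGS = $8,623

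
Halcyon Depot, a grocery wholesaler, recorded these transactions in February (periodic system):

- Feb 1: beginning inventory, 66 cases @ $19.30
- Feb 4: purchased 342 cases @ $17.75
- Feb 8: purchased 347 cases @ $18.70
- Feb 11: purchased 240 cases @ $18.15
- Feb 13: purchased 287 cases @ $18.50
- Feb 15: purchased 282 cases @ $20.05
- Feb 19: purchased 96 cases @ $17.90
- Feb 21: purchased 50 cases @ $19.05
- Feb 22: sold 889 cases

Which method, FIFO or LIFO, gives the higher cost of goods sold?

LIFO

FIFO COGS: 66 @ $19.30 + 342 @ $17.75 + 347 @ $18.70 + 134 @ $18.15 = $16,265.30
LIFO COGS: 50 @ $19.05 + 96 @ $17.90 + 282 @ $20.05 + 287 @ $18.50 + 174 @ $18.15 = $16,792.60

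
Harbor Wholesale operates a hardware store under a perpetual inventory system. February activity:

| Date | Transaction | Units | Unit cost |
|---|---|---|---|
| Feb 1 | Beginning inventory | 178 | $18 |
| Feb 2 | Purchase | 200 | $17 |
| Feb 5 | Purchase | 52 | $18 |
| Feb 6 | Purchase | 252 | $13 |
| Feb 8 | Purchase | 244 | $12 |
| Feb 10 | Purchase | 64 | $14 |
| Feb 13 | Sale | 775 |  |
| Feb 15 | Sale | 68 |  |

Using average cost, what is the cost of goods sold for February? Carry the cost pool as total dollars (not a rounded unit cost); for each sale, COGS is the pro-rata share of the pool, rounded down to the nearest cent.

COGS = $12,466.17

After Feb 1: 178 on hand, pool $3,204.00 (≈ $18.0000 each)
After Feb 2: 378 on hand, pool $6,604.00 (≈ $17.4709 each)
After Feb 5: 430 on hand, pool $7,540.00 (≈ $17.5349 each)
After Feb 6: 682 on hand, pool $10,816.00 (≈ $15.8592 each)
After Feb 8: 926 on hand, pool $13,744.00 (≈ $14.8423 each)
After Feb 10: 990 on hand, pool $14,640.00 (≈ $14.7879 each)
Feb 13, sell 775: 775/990 × $14,640.00 → $11,460.60
Feb 15, sell 68: 68/215 × $3,179.40 → $1,005.57
Total COGS = $11,460.60 + $1,005.57 = $12,466.17
Ending inventory (cost pool remaining) = $2,173.83
Check: goods available $14,640.00 = COGS $12,466.17 + ending $2,173.83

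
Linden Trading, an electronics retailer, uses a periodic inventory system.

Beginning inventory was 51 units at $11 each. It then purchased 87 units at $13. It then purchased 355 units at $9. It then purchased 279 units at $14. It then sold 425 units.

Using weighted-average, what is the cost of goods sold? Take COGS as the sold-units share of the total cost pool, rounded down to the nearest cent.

Sale 1, sell 425: 425/772 × $8,793.00 → $4,840.70
Ending inventory (cost pool remaining) = $3,952.30

COGS = $4,840.70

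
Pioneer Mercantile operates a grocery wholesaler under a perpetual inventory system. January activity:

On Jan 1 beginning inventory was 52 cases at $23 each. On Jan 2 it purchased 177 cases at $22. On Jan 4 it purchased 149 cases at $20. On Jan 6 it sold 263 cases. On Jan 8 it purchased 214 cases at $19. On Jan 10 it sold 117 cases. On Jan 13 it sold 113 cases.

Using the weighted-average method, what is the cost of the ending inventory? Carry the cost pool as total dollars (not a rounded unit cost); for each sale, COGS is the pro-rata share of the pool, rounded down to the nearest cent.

After Jan 1: 52 on hand, pool $1,196.00 (≈ $23.0000 each)
After Jan 2: 229 on hand, pool $5,090.00 (≈ $22.2271 each)
After Jan 4: 378 on hand, pool $8,070.00 (≈ $21.3492 each)
Jan 6, sell 263: 263/378 × $8,070.00 → $5,614.84
After Jan 8: 329 on hand, pool $6,521.16 (≈ $19.8212 each)
Jan 10, sell 117: 117/329 × $6,521.16 → $2,319.07
Jan 13, sell 113: 113/212 × $4,202.09 → $2,239.79
Total COGS = $5,614.84 + $2,319.07 + $2,239.79 = $10,173.70
Ending inventory (cost pool remaining) = $1,962.30

Ending inventory = $1,962.30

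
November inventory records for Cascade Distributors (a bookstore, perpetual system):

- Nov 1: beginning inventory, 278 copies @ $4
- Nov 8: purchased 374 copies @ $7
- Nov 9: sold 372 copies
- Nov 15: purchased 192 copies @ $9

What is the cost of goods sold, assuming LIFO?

Nov 9, 372 sold [LIFO — newest first]: 372 @ $7 = $2,604
Ending inventory: 278 @ $4 + 2 @ $7 + 192 @ $9 = $2,854
Check: goods available $5,458 = COGS $2,604 + ending $2,854

COGS = $2,604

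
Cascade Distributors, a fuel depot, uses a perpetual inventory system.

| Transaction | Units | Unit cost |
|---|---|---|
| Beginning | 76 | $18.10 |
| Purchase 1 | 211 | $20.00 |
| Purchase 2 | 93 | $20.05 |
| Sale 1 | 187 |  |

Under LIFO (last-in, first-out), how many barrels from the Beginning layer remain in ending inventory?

76

Sale 1 (187) [LIFO — newest first]: 93 @ $20.05 + 94 @ $20.00 = $3,744.65
Ending inventory: 76 @ $18.10 + 117 @ $20.00 = $3,715.60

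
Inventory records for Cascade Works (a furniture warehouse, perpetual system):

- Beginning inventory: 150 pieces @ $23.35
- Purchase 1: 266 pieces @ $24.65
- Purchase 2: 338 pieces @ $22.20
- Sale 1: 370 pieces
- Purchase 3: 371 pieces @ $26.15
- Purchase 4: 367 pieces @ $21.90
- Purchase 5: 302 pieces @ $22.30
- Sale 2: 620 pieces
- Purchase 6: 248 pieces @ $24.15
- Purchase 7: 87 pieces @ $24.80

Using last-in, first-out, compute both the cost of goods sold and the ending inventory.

Sale 1 (370) [LIFO — newest first]: 338 @ $22.20 + 32 @ $24.65 = $8,292.40
Sale 2 (620) [LIFO — newest first]: 302 @ $22.30 + 318 @ $21.90 = $13,698.80
Total COGS = $8,292.40 + $13,698.80 = $21,991.20
Ending inventory: 150 @ $23.35 + 234 @ $24.65 + 371 @ $26.15 + 49 @ $21.90 + 248 @ $24.15 + 87 @ $24.80 = $28,192.15

COGS = $21,991.20; ending inventory = $28,192.15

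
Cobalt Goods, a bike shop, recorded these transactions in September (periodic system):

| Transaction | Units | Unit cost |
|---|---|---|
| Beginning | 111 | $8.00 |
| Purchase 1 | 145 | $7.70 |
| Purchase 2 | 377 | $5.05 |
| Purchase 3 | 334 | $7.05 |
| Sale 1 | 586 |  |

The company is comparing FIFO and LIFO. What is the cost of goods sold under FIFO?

FIFO COGS: 111 @ $8.00 + 145 @ $7.70 + 330 @ $5.05 = $3,671.00
LIFO COGS: 334 @ $7.05 + 252 @ $5.05 = $3,627.30

COGS = $3,671.00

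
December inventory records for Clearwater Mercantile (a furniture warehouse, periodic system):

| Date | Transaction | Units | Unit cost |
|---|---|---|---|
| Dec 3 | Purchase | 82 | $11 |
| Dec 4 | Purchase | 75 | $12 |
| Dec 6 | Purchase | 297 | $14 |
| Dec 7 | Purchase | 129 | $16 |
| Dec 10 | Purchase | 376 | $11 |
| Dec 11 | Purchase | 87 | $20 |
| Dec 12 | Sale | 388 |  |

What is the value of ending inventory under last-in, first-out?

Ending inventory = $8,849

Dec 12, 388 sold [LIFO — newest first]: 87 @ $20 + 301 @ $11 = $5,051
Ending inventory: 82 @ $11 + 75 @ $12 + 297 @ $14 + 129 @ $16 + 75 @ $11 = $8,849
Check: goods available $13,900 = COGS $5,051 + ending $8,849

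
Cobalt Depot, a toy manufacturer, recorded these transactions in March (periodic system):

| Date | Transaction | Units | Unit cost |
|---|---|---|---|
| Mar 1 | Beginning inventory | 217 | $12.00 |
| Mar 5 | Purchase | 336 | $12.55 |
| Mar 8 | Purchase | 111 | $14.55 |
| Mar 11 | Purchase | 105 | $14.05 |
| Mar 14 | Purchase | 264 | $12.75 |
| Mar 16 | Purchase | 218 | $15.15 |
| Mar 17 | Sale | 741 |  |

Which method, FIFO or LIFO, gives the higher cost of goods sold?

FIFO COGS: 217 @ $12.00 + 336 @ $12.55 + 111 @ $14.55 + 77 @ $14.05 = $9,517.70
LIFO COGS: 218 @ $15.15 + 264 @ $12.75 + 105 @ $14.05 + 111 @ $14.55 + 43 @ $12.55 = $10,298.65

LIFO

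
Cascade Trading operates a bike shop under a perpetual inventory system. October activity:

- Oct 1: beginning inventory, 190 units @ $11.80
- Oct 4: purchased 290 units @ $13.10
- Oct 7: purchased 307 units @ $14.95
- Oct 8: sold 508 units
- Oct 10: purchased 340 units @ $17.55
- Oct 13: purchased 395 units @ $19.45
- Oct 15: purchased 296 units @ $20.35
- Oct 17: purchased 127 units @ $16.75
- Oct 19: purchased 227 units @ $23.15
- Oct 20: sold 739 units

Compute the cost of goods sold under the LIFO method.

COGS = $22,359.70

Oct 8, 508 sold [LIFO — newest first]: 307 @ $14.95 + 201 @ $13.10 = $7,222.75
Oct 20, 739 sold [LIFO — newest first]: 227 @ $23.15 + 127 @ $16.75 + 296 @ $20.35 + 89 @ $19.45 = $15,136.95
Total COGS = $7,222.75 + $15,136.95 = $22,359.70
Ending inventory: 190 @ $11.80 + 89 @ $13.10 + 340 @ $17.55 + 306 @ $19.45 = $15,326.60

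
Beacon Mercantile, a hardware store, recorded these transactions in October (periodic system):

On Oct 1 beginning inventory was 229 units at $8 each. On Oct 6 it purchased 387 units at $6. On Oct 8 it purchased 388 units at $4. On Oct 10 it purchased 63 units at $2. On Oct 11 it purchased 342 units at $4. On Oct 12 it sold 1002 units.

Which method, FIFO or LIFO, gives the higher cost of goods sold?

FIFO

FIFO COGS: 229 @ $8 + 387 @ $6 + 386 @ $4 = $5,698
LIFO COGS: 342 @ $4 + 63 @ $2 + 388 @ $4 + 209 @ $6 = $4,300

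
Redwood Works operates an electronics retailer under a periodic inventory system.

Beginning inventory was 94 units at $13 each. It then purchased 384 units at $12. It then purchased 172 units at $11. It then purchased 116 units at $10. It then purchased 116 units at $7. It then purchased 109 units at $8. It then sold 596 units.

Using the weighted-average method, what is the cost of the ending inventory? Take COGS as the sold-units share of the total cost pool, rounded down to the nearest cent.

Ending inventory = $4,211.48

Sale 1, sell 596: 596/991 × $10,566.00 → $6,354.52
Ending inventory (cost pool remaining) = $4,211.48
Check: goods available $10,566.00 = COGS $6,354.52 + ending $4,211.48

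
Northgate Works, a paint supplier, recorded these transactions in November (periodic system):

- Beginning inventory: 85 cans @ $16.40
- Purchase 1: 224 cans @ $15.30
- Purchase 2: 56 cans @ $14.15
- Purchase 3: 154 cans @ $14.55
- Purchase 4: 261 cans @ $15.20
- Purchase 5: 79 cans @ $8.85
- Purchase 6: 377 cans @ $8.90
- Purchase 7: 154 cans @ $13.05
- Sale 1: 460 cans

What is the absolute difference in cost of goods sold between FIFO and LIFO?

$2,262.75

FIFO COGS: 85 @ $16.40 + 224 @ $15.30 + 56 @ $14.15 + 95 @ $14.55 = $6,995.85
LIFO COGS: 154 @ $13.05 + 306 @ $8.90 = $4,733.10
Difference = |$6,995.85 − $4,733.10| = $2,262.75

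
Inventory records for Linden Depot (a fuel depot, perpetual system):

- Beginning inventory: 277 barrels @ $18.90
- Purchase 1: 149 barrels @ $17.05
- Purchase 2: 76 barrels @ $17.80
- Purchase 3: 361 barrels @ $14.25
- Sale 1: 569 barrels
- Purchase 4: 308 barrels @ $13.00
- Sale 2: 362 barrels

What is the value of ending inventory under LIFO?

Sale 1 (569) [LIFO — newest first]: 361 @ $14.25 + 76 @ $17.80 + 132 @ $17.05 = $8,747.65
Sale 2 (362) [LIFO — newest first]: 308 @ $13.00 + 17 @ $17.05 + 37 @ $18.90 = $4,993.15
Total COGS = $8,747.65 + $4,993.15 = $13,740.80
Ending inventory: 240 @ $18.90 = $4,536.00
Check: goods available $18,276.80 = COGS $13,740.80 + ending $4,536.00

Ending inventory = $4,536.00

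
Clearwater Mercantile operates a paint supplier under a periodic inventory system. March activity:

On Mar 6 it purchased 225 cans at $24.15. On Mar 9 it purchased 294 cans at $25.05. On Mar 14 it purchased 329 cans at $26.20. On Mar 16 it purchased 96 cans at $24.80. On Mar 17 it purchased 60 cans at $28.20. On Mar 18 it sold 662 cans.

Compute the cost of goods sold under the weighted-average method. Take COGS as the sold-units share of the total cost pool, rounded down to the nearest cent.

Mar 18, sell 662: 662/1004 × $25,491.05 → $16,807.84
Ending inventory (cost pool remaining) = $8,683.21
Check: goods available $25,491.05 = COGS $16,807.84 + ending $8,683.21

COGS = $16,807.84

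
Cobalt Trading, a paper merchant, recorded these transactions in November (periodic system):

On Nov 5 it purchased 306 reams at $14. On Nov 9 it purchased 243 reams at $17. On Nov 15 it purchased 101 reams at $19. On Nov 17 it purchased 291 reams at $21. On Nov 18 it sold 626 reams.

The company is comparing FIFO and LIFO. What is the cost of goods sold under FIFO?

COGS = $9,878

FIFO COGS: 306 @ $14 + 243 @ $17 + 77 @ $19 = $9,878
LIFO COGS: 291 @ $21 + 101 @ $19 + 234 @ $17 = $12,008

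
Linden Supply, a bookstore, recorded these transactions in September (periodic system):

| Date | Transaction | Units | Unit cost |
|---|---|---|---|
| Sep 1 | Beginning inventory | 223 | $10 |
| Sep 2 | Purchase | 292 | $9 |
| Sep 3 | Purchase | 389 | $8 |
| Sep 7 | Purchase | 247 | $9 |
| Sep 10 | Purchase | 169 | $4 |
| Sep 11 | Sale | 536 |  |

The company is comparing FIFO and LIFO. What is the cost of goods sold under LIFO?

FIFO COGS: 223 @ $10 + 292 @ $9 + 21 @ $8 = $5,026
LIFO COGS: 169 @ $4 + 247 @ $9 + 120 @ $8 = $3,859

COGS = $3,859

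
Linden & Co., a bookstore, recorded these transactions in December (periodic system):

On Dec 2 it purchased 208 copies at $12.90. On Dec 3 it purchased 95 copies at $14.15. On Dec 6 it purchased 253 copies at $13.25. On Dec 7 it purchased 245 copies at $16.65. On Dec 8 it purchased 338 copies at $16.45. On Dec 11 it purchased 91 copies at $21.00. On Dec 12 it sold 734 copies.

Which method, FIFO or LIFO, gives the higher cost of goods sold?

LIFO

FIFO COGS: 208 @ $12.90 + 95 @ $14.15 + 253 @ $13.25 + 178 @ $16.65 = $10,343.40
LIFO COGS: 91 @ $21.00 + 338 @ $16.45 + 245 @ $16.65 + 60 @ $13.25 = $12,345.35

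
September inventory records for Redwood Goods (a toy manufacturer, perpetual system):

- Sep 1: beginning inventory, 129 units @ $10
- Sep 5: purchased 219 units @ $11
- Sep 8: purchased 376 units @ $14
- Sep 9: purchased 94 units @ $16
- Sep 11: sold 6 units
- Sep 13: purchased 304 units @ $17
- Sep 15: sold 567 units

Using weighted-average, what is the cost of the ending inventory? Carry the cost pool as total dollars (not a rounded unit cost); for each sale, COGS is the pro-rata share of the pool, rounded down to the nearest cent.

Ending inventory = $7,653.65

After Sep 1: 129 on hand, pool $1,290.00 (≈ $10.0000 each)
After Sep 5: 348 on hand, pool $3,699.00 (≈ $10.6293 each)
After Sep 8: 724 on hand, pool $8,963.00 (≈ $12.3798 each)
After Sep 9: 818 on hand, pool $10,467.00 (≈ $12.7958 each)
Sep 11, sell 6: 6/818 × $10,467.00 → $76.77
After Sep 13: 1116 on hand, pool $15,558.23 (≈ $13.9411 each)
Sep 15, sell 567: 567/1116 × $15,558.23 → $7,904.58
Total COGS = $76.77 + $7,904.58 = $7,981.35
Ending inventory (cost pool remaining) = $7,653.65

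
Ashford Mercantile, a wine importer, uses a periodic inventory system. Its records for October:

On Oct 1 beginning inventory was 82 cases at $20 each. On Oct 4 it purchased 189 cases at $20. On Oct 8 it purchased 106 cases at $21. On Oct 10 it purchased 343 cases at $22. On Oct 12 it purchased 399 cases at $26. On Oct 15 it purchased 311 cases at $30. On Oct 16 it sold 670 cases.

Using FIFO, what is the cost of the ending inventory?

Ending inventory = $20,804

Oct 16, 670 sold [FIFO — oldest first]: 82 @ $20 + 189 @ $20 + 106 @ $21 + 293 @ $22 = $14,092
Ending inventory: 50 @ $22 + 399 @ $26 + 311 @ $30 = $20,804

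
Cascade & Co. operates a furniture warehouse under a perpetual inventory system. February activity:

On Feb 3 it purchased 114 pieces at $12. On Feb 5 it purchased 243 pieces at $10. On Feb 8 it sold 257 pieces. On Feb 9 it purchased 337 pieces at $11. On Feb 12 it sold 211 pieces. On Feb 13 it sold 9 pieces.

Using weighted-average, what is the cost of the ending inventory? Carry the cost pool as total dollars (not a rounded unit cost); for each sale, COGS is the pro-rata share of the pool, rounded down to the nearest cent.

After Feb 3: 114 on hand, pool $1,368.00 (≈ $12.0000 each)
After Feb 5: 357 on hand, pool $3,798.00 (≈ $10.6387 each)
Feb 8, sell 257: 257/357 × $3,798.00 → $2,734.13
After Feb 9: 437 on hand, pool $4,770.87 (≈ $10.9173 each)
Feb 12, sell 211: 211/437 × $4,770.87 → $2,303.55
Feb 13, sell 9: 9/226 × $2,467.32 → $98.25
Total COGS = $2,734.13 + $2,303.55 + $98.25 = $5,135.93
Ending inventory (cost pool remaining) = $2,369.07
Check: goods available $7,505.00 = COGS $5,135.93 + ending $2,369.07

Ending inventory = $2,369.07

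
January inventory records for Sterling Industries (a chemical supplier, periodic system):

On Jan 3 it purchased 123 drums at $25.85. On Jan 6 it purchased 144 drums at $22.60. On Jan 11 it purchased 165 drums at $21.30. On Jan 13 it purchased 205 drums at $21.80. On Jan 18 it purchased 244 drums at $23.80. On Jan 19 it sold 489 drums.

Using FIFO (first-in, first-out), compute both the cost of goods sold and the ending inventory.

COGS = $11,191.05; ending inventory = $9,033.60

Jan 19, 489 sold [FIFO — oldest first]: 123 @ $25.85 + 144 @ $22.60 + 165 @ $21.30 + 57 @ $21.80 = $11,191.05
Ending inventory: 148 @ $21.80 + 244 @ $23.80 = $9,033.60
Check: goods available $20,224.65 = COGS $11,191.05 + ending $9,033.60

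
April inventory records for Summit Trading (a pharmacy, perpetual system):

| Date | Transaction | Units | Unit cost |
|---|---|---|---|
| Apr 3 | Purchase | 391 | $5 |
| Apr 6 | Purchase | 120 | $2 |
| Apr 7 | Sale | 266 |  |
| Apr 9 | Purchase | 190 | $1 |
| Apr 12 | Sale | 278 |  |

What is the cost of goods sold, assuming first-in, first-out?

COGS = $2,228

Apr 7, 266 sold [FIFO — oldest first]: 266 @ $5 = $1,330
Apr 12, 278 sold [FIFO — oldest first]: 125 @ $5 + 120 @ $2 + 33 @ $1 = $898
Total COGS = $1,330 + $898 = $2,228
Ending inventory: 157 @ $1 = $157
Check: goods available $2,385 = COGS $2,228 + ending $157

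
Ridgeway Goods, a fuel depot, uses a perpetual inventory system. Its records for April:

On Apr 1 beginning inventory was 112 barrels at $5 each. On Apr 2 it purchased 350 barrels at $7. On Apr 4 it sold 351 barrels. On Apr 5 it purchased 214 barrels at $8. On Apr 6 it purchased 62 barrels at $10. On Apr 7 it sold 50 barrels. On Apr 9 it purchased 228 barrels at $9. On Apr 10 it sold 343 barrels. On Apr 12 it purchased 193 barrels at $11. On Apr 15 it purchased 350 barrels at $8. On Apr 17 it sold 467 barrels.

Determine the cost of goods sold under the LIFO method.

Apr 4, 351 sold [LIFO — newest first]: 350 @ $7 + 1 @ $5 = $2,455
Apr 7, 50 sold [LIFO — newest first]: 50 @ $10 = $500
Apr 10, 343 sold [LIFO — newest first]: 228 @ $9 + 12 @ $10 + 103 @ $8 = $2,996
Apr 17, 467 sold [LIFO — newest first]: 350 @ $8 + 117 @ $11 = $4,087
Total COGS = $2,455 + $500 + $2,996 + $4,087 = $10,038
Ending inventory: 111 @ $5 + 111 @ $8 + 76 @ $11 = $2,279

COGS = $10,038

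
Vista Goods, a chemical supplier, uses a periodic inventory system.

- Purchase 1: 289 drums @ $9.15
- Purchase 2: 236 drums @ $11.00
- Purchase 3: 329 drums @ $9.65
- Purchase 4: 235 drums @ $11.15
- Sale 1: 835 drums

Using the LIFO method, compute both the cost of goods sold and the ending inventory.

COGS = $8,711.35; ending inventory = $2,324.10

Sale 1 (835) [LIFO — newest first]: 235 @ $11.15 + 329 @ $9.65 + 236 @ $11.00 + 35 @ $9.15 = $8,711.35
Ending inventory: 254 @ $9.15 = $2,324.10
Check: goods available $11,035.45 = COGS $8,711.35 + ending $2,324.10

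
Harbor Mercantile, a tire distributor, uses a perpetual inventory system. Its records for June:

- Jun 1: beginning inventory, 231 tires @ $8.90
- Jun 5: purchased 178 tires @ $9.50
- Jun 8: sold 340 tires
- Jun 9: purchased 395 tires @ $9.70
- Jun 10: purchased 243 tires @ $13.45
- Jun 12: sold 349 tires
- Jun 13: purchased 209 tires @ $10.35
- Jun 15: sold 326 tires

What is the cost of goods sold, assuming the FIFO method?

COGS = $10,416.35

Jun 8, 340 sold [FIFO — oldest first]: 231 @ $8.90 + 109 @ $9.50 = $3,091.40
Jun 12, 349 sold [FIFO — oldest first]: 69 @ $9.50 + 280 @ $9.70 = $3,371.50
Jun 15, 326 sold [FIFO — oldest first]: 115 @ $9.70 + 211 @ $13.45 = $3,953.45
Total COGS = $3,091.40 + $3,371.50 + $3,953.45 = $10,416.35
Ending inventory: 32 @ $13.45 + 209 @ $10.35 = $2,593.55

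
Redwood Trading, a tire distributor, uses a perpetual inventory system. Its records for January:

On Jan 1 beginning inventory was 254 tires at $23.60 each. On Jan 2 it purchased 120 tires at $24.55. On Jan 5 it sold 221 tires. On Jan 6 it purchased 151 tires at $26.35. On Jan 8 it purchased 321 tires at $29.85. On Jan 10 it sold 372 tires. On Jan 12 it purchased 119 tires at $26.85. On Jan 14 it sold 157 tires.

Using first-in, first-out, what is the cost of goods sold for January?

COGS = $19,635.50

Jan 5, 221 sold [FIFO — oldest first]: 221 @ $23.60 = $5,215.60
Jan 10, 372 sold [FIFO — oldest first]: 33 @ $23.60 + 120 @ $24.55 + 151 @ $26.35 + 68 @ $29.85 = $9,733.45
Jan 14, 157 sold [FIFO — oldest first]: 157 @ $29.85 = $4,686.45
Total COGS = $5,215.60 + $9,733.45 + $4,686.45 = $19,635.50
Ending inventory: 96 @ $29.85 + 119 @ $26.85 = $6,060.75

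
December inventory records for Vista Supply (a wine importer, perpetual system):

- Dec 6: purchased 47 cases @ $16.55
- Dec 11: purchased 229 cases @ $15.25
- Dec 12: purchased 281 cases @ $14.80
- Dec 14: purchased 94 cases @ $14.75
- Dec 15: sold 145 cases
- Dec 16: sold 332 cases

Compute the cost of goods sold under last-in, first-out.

COGS = $7,100.80

Dec 15, 145 sold [LIFO — newest first]: 94 @ $14.75 + 51 @ $14.80 = $2,141.30
Dec 16, 332 sold [LIFO — newest first]: 230 @ $14.80 + 102 @ $15.25 = $4,959.50
Total COGS = $2,141.30 + $4,959.50 = $7,100.80
Ending inventory: 47 @ $16.55 + 127 @ $15.25 = $2,714.60
Check: goods available $9,815.40 = COGS $7,100.80 + ending $2,714.60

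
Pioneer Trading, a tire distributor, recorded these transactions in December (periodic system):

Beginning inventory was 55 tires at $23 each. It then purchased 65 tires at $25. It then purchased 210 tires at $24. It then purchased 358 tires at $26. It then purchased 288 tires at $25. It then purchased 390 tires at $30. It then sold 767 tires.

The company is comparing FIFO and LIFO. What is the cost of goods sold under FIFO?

FIFO COGS: 55 @ $23 + 65 @ $25 + 210 @ $24 + 358 @ $26 + 79 @ $25 = $19,213
LIFO COGS: 390 @ $30 + 288 @ $25 + 89 @ $26 = $21,214

COGS = $19,213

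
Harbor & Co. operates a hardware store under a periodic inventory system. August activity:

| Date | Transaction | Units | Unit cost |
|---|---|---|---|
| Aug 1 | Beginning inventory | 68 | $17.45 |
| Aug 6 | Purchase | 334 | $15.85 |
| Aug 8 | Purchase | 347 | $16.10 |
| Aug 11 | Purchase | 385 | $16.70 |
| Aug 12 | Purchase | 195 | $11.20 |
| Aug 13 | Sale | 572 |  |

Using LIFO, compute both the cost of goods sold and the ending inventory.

COGS = $8,479.90; ending inventory = $12,200.80

Aug 13, 572 sold [LIFO — newest first]: 195 @ $11.20 + 377 @ $16.70 = $8,479.90
Ending inventory: 68 @ $17.45 + 334 @ $15.85 + 347 @ $16.10 + 8 @ $16.70 = $12,200.80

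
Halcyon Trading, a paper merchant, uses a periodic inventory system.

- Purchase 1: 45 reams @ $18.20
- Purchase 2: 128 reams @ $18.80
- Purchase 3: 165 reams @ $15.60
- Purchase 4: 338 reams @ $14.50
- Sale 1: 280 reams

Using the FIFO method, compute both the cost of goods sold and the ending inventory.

Sale 1 (280) [FIFO — oldest first]: 45 @ $18.20 + 128 @ $18.80 + 107 @ $15.60 = $4,894.60
Ending inventory: 58 @ $15.60 + 338 @ $14.50 = $5,805.80

COGS = $4,894.60; ending inventory = $5,805.80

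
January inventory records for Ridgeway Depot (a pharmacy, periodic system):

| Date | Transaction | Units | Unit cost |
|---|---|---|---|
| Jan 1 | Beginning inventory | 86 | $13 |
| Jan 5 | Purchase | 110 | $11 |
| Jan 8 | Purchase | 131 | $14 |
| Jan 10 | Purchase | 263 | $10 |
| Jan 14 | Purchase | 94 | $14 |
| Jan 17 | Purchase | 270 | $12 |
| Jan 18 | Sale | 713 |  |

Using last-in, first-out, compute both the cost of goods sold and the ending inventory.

Jan 18, 713 sold [LIFO — newest first]: 270 @ $12 + 94 @ $14 + 263 @ $10 + 86 @ $14 = $8,390
Ending inventory: 86 @ $13 + 110 @ $11 + 45 @ $14 = $2,958

COGS = $8,390; ending inventory = $2,958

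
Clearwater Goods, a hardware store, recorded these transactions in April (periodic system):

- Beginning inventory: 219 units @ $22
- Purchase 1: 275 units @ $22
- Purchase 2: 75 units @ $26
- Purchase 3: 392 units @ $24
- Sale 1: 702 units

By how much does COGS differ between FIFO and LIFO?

$518

FIFO COGS: 219 @ $22 + 275 @ $22 + 75 @ $26 + 133 @ $24 = $16,010
LIFO COGS: 392 @ $24 + 75 @ $26 + 235 @ $22 = $16,528
Difference = |$16,010 − $16,528| = $518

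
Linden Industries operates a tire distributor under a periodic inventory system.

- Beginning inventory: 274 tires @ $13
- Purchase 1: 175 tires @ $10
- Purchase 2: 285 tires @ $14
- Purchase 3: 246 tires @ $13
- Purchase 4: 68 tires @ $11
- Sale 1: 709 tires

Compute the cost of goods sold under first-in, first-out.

COGS = $8,952

Sale 1 (709) [FIFO — oldest first]: 274 @ $13 + 175 @ $10 + 260 @ $14 = $8,952
Ending inventory: 25 @ $14 + 246 @ $13 + 68 @ $11 = $4,296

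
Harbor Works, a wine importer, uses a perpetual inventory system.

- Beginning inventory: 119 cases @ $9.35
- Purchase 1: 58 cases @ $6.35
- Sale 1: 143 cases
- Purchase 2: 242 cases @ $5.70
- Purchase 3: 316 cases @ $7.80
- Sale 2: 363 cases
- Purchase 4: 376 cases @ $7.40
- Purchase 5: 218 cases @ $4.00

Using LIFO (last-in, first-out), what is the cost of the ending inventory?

Sale 1 (143) [LIFO — newest first]: 58 @ $6.35 + 85 @ $9.35 = $1,163.05
Sale 2 (363) [LIFO — newest first]: 316 @ $7.80 + 47 @ $5.70 = $2,732.70
Total COGS = $1,163.05 + $2,732.70 = $3,895.75
Ending inventory: 34 @ $9.35 + 195 @ $5.70 + 376 @ $7.40 + 218 @ $4.00 = $5,083.80
Check: goods available $8,979.55 = COGS $3,895.75 + ending $5,083.80

Ending inventory = $5,083.80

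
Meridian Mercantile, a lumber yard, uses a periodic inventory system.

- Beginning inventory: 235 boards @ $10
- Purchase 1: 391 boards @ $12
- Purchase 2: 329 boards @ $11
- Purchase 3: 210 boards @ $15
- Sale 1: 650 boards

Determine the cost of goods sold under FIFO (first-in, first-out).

COGS = $7,306

Sale 1 (650) [FIFO — oldest first]: 235 @ $10 + 391 @ $12 + 24 @ $11 = $7,306
Ending inventory: 305 @ $11 + 210 @ $15 = $6,505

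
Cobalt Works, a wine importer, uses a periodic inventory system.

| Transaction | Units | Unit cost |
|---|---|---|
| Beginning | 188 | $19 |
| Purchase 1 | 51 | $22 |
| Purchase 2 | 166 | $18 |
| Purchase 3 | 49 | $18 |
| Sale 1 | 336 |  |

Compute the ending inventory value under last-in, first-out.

Sale 1 (336) [LIFO — newest first]: 49 @ $18 + 166 @ $18 + 51 @ $22 + 70 @ $19 = $6,322
Ending inventory: 118 @ $19 = $2,242

Ending inventory = $2,242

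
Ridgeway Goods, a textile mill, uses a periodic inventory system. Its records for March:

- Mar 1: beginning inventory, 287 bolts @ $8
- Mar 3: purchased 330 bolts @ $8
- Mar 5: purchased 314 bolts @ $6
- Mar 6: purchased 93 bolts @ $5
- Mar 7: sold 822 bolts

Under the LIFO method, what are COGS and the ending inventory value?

Mar 7, 822 sold [LIFO — newest first]: 93 @ $5 + 314 @ $6 + 330 @ $8 + 85 @ $8 = $5,669
Ending inventory: 202 @ $8 = $1,616
Check: goods available $7,285 = COGS $5,669 + ending $1,616

COGS = $5,669; ending inventory = $1,616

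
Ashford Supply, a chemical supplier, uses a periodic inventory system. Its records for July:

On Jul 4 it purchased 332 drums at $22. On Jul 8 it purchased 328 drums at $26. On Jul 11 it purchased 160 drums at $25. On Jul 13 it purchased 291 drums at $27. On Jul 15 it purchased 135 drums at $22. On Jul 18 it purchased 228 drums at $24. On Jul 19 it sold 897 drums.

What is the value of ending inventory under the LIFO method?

Ending inventory = $13,674

Jul 19, 897 sold [LIFO — newest first]: 228 @ $24 + 135 @ $22 + 291 @ $27 + 160 @ $25 + 83 @ $26 = $22,457
Ending inventory: 332 @ $22 + 245 @ $26 = $13,674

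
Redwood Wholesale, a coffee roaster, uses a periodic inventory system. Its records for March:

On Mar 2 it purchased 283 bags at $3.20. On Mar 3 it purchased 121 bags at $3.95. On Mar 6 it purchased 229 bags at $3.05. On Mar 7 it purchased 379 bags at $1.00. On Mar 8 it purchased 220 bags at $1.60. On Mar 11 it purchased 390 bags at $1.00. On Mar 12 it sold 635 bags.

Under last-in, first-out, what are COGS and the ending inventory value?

Mar 12, 635 sold [LIFO — newest first]: 390 @ $1.00 + 220 @ $1.60 + 25 @ $1.00 = $767.00
Ending inventory: 283 @ $3.20 + 121 @ $3.95 + 229 @ $3.05 + 354 @ $1.00 = $2,436.00
Check: goods available $3,203.00 = COGS $767.00 + ending $2,436.00

COGS = $767.00; ending inventory = $2,436.00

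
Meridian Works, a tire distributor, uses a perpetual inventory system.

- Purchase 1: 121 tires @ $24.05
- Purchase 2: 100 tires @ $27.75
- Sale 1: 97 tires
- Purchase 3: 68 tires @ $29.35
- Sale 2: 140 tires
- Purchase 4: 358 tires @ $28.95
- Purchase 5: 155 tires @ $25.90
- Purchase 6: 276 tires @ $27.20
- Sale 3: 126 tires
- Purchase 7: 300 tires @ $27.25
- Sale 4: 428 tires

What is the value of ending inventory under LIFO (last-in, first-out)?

Sale 1 (97) [LIFO — newest first]: 97 @ $27.75 = $2,691.75
Sale 2 (140) [LIFO — newest first]: 68 @ $29.35 + 3 @ $27.75 + 69 @ $24.05 = $3,738.50
Sale 3 (126) [LIFO — newest first]: 126 @ $27.20 = $3,427.20
Sale 4 (428) [LIFO — newest first]: 300 @ $27.25 + 128 @ $27.20 = $11,656.60
Total COGS = $2,691.75 + $3,738.50 + $3,427.20 + $11,656.60 = $21,514.05
Ending inventory: 52 @ $24.05 + 358 @ $28.95 + 155 @ $25.90 + 22 @ $27.20 = $16,227.60
Check: goods available $37,741.65 = COGS $21,514.05 + ending $16,227.60

Ending inventory = $16,227.60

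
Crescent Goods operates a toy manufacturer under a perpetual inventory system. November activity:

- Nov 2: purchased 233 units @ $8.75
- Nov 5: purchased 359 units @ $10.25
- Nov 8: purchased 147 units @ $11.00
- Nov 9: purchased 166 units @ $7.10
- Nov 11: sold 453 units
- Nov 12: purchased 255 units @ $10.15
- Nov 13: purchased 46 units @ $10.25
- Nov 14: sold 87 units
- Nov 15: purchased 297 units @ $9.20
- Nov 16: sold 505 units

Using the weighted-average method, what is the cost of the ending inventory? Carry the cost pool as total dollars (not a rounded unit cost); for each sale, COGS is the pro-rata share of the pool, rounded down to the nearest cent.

After Nov 2: 233 on hand, pool $2,038.75 (≈ $8.7500 each)
After Nov 5: 592 on hand, pool $5,718.50 (≈ $9.6596 each)
After Nov 8: 739 on hand, pool $7,335.50 (≈ $9.9263 each)
After Nov 9: 905 on hand, pool $8,514.10 (≈ $9.4078 each)
Nov 11, sell 453: 453/905 × $8,514.10 → $4,261.75
After Nov 12: 707 on hand, pool $6,840.60 (≈ $9.6755 each)
After Nov 13: 753 on hand, pool $7,312.10 (≈ $9.7106 each)
Nov 14, sell 87: 87/753 × $7,312.10 → $844.82
After Nov 15: 963 on hand, pool $9,199.68 (≈ $9.5531 each)
Nov 16, sell 505: 505/963 × $9,199.68 → $4,824.33
Total COGS = $4,261.75 + $844.82 + $4,824.33 = $9,930.90
Ending inventory (cost pool remaining) = $4,375.35

Ending inventory = $4,375.35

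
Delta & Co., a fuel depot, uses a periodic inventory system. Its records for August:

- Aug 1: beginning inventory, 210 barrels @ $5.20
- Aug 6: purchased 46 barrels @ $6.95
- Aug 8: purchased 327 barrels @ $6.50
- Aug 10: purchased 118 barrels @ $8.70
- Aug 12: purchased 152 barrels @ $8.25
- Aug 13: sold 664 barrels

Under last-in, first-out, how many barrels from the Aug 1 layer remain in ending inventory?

Aug 13, 664 sold [LIFO — newest first]: 152 @ $8.25 + 118 @ $8.70 + 327 @ $6.50 + 46 @ $6.95 + 21 @ $5.20 = $4,835.00
Ending inventory: 189 @ $5.20 = $982.80

189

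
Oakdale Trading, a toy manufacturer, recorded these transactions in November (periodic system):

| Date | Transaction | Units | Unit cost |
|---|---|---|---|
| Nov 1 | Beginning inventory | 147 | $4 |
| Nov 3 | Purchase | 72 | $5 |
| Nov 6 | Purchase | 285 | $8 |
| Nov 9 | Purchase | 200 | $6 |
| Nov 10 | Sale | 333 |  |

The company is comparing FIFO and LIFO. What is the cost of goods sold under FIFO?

COGS = $1,860

FIFO COGS: 147 @ $4 + 72 @ $5 + 114 @ $8 = $1,860
LIFO COGS: 200 @ $6 + 133 @ $8 = $2,264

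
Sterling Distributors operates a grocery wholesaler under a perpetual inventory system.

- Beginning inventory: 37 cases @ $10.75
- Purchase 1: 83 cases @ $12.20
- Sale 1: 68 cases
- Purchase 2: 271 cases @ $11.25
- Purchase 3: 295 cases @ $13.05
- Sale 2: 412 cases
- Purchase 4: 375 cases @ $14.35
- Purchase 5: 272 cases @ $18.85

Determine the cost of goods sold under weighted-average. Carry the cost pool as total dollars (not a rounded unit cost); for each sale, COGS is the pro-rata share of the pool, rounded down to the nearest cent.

After Beginning: 37 on hand, pool $397.75 (≈ $10.7500 each)
After Purchase 1: 120 on hand, pool $1,410.35 (≈ $11.7529 each)
Sale 1, sell 68: 68/120 × $1,410.35 → $799.19
After Purchase 2: 323 on hand, pool $3,659.91 (≈ $11.3310 each)
After Purchase 3: 618 on hand, pool $7,509.66 (≈ $12.1516 each)
Sale 2, sell 412: 412/618 × $7,509.66 → $5,006.44
After Purchase 4: 581 on hand, pool $7,884.47 (≈ $13.5705 each)
After Purchase 5: 853 on hand, pool $13,011.67 (≈ $15.2540 each)
Total COGS = $799.19 + $5,006.44 = $5,805.63
Ending inventory (cost pool remaining) = $13,011.67

COGS = $5,805.63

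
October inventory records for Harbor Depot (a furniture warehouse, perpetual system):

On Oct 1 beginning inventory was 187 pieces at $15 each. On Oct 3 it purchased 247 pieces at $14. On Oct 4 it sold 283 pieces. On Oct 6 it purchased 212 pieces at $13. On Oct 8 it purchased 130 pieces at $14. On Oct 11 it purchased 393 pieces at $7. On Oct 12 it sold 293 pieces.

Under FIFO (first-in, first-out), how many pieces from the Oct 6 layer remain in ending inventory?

70

Oct 4, 283 sold [FIFO — oldest first]: 187 @ $15 + 96 @ $14 = $4,149
Oct 12, 293 sold [FIFO — oldest first]: 151 @ $14 + 142 @ $13 = $3,960
Total COGS = $4,149 + $3,960 = $8,109
Ending inventory: 70 @ $13 + 130 @ $14 + 393 @ $7 = $5,481
Check: goods available $13,590 = COGS $8,109 + ending $5,481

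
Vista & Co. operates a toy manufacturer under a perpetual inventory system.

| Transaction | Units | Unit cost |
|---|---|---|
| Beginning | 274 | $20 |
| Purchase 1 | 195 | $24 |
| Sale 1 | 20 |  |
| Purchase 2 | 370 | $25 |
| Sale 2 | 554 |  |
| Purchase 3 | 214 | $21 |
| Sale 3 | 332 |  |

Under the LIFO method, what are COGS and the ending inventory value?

Sale 1 (20) [LIFO — newest first]: 20 @ $24 = $480
Sale 2 (554) [LIFO — newest first]: 370 @ $25 + 175 @ $24 + 9 @ $20 = $13,630
Sale 3 (332) [LIFO — newest first]: 214 @ $21 + 118 @ $20 = $6,854
Total COGS = $480 + $13,630 + $6,854 = $20,964
Ending inventory: 147 @ $20 = $2,940
Check: goods available $23,904 = COGS $20,964 + ending $2,940

COGS = $20,964; ending inventory = $2,940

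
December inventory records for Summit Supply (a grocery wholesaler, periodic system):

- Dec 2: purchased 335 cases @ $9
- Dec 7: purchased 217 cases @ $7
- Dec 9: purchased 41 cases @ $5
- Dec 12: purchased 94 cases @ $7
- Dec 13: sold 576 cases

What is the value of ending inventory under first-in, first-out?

Dec 13, 576 sold [FIFO — oldest first]: 335 @ $9 + 217 @ $7 + 24 @ $5 = $4,654
Ending inventory: 17 @ $5 + 94 @ $7 = $743
Check: goods available $5,397 = COGS $4,654 + ending $743

Ending inventory = $743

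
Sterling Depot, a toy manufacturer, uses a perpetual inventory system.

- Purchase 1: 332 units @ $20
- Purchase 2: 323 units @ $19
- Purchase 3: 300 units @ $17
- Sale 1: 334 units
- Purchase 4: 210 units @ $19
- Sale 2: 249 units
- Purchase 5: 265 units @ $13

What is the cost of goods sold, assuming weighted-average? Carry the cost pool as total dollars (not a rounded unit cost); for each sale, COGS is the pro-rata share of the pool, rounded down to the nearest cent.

COGS = $10,931.05

After Purchase 1: 332 on hand, pool $6,640.00 (≈ $20.0000 each)
After Purchase 2: 655 on hand, pool $12,777.00 (≈ $19.5069 each)
After Purchase 3: 955 on hand, pool $17,877.00 (≈ $18.7194 each)
Sale 1, sell 334: 334/955 × $17,877.00 → $6,252.27
After Purchase 4: 831 on hand, pool $15,614.73 (≈ $18.7903 each)
Sale 2, sell 249: 249/831 × $15,614.73 → $4,678.78
After Purchase 5: 847 on hand, pool $14,380.95 (≈ $16.9787 each)
Total COGS = $6,252.27 + $4,678.78 = $10,931.05
Ending inventory (cost pool remaining) = $14,380.95
Check: goods available $25,312.00 = COGS $10,931.05 + ending $14,380.95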